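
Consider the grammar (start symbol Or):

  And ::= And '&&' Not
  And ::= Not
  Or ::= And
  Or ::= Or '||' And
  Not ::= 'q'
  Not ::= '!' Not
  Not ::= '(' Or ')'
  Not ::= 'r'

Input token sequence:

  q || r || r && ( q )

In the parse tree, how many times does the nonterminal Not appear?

[Or [Or [Or [And [Not q]]] || [And [Not r]]] || [And [And [Not r]] && [Not ( [Or [And [Not q]]] )]]]

5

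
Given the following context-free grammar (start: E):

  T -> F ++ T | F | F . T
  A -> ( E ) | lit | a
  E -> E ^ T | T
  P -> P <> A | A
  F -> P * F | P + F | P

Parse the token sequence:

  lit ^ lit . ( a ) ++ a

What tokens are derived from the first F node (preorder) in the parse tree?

[E [E [T [F [P [A lit]]]]] ^ [T [F [P [A lit]]] . [T [F [P [A ( [E [T [F [P [A a]]]]] )]]] ++ [T [F [P [A a]]]]]]]

lit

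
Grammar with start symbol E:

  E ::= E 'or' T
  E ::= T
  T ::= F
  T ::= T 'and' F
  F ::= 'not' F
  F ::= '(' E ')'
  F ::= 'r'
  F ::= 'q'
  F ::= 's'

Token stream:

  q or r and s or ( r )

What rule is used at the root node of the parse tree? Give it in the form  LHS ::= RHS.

[E [E [E [T [F q]]] or [T [T [F r]] and [F s]]] or [T [F ( [E [T [F r]]] )]]]

E ::= E 'or' T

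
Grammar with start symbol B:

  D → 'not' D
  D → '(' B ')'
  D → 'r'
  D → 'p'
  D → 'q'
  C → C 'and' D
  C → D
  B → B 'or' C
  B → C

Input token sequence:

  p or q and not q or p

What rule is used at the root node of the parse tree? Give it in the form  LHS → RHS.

[B [B [B [C [D p]]] or [C [C [D q]] and [D not [D q]]]] or [C [D p]]]

B → B 'or' C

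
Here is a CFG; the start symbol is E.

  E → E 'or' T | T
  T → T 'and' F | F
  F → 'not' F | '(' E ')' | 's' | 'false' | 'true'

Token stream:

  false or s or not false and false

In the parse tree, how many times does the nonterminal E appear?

[E [E [E [T [F false]]] or [T [F s]]] or [T [T [F not [F false]]] and [F false]]]

3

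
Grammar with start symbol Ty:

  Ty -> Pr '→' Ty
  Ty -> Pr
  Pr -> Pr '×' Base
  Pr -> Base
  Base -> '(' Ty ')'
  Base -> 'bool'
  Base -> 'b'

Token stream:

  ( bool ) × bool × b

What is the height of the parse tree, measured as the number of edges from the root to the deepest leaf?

[Ty [Pr [Pr [Pr [Base ( [Ty [Pr [Base bool]]] )]] × [Base bool]] × [Base b]]]

8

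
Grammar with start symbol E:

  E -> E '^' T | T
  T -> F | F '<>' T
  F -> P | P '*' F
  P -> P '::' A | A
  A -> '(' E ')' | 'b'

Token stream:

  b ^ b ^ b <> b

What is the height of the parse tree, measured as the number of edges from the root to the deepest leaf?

7

[E [E [E [T [F [P [A b]]]]] ^ [T [F [P [A b]]]]] ^ [T [F [P [A b]]] <> [T [F [P [A b]]]]]]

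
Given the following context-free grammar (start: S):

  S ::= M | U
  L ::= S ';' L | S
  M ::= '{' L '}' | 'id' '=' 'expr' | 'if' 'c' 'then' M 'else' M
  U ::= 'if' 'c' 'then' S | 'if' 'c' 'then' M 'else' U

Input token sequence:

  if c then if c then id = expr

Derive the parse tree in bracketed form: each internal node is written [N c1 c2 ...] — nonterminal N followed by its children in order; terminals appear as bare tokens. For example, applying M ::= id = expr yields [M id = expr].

S
U
if c then S
if c then U
if c then if c then S
if c then if c then M
if c then if c then id = expr

[S [U if c then [S [U if c then [S [M id = expr]]]]]]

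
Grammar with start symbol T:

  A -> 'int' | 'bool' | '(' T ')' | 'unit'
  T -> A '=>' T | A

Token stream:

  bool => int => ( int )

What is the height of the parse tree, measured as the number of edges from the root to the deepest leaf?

[T [A bool] => [T [A int] => [T [A ( [T [A int]] )]]]]

6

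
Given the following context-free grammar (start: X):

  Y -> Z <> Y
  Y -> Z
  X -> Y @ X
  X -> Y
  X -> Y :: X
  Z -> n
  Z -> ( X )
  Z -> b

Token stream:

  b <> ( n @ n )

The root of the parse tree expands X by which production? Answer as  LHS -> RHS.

X -> Y

[X [Y [Z b] <> [Y [Z ( [X [Y [Z n]] @ [X [Y [Z n]]]] )]]]]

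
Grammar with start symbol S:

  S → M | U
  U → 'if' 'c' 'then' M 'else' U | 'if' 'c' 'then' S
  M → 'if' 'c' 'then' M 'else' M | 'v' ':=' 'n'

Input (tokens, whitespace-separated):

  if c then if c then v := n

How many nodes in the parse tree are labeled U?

[S [U if c then [S [U if c then [S [M v := n]]]]]]

2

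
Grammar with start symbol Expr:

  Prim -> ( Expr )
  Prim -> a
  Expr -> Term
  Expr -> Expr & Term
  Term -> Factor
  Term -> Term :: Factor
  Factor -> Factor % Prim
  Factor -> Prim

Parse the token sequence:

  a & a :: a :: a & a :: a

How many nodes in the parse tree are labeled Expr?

[Expr [Expr [Expr [Term [Factor [Prim a]]]] & [Term [Term [Term [Factor [Prim a]]] :: [Factor [Prim a]]] :: [Factor [Prim a]]]] & [Term [Term [Factor [Prim a]]] :: [Factor [Prim a]]]]

3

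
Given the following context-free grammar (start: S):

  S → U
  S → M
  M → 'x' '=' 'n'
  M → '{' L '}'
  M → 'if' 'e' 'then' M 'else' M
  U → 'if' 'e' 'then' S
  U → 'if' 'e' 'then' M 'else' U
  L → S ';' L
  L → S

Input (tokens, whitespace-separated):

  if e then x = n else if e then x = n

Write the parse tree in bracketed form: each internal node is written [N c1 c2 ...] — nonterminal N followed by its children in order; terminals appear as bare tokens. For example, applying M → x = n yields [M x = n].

[S [U if e then [M x = n] else [U if e then [S [M x = n]]]]]

S
U
if e then M else U
if e then x = n else U
if e then x = n else if e then S
if e then x = n else if e then M
if e then x = n else if e then x = n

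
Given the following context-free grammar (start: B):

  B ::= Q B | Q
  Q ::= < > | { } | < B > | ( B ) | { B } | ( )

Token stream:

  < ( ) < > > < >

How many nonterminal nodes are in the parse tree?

8

[B [Q < [B [Q ( )] [B [Q < >]]] >] [B [Q < >]]]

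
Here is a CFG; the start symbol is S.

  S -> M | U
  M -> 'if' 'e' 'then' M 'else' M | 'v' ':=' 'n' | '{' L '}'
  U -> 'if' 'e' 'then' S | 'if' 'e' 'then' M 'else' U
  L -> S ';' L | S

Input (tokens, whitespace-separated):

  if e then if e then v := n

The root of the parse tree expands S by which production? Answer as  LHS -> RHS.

[S [U if e then [S [U if e then [S [M v := n]]]]]]

S -> U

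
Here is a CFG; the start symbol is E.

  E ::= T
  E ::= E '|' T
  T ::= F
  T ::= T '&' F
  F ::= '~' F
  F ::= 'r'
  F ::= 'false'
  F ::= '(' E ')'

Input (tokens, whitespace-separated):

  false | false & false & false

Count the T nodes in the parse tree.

4

[E [E [T [F false]]] | [T [T [T [F false]] & [F false]] & [F false]]]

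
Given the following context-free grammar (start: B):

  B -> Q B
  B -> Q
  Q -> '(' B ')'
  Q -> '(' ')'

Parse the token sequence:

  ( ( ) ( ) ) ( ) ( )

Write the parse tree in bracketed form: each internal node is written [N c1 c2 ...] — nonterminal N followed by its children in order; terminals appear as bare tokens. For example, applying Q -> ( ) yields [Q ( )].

B
Q B
( B ) B
( Q B ) B
( ( ) B ) B
( ( ) Q ) B
( ( ) ( ) ) B
( ( ) ( ) ) Q B
( ( ) ( ) ) ( ) B
( ( ) ( ) ) ( ) Q
( ( ) ( ) ) ( ) ( )

[B [Q ( [B [Q ( )] [B [Q ( )]]] )] [B [Q ( )] [B [Q ( )]]]]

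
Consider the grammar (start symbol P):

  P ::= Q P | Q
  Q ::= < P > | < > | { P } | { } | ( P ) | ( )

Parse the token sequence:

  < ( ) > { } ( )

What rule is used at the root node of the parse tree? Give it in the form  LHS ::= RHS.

P ::= Q P

[P [Q < [P [Q ( )]] >] [P [Q { }] [P [Q ( )]]]]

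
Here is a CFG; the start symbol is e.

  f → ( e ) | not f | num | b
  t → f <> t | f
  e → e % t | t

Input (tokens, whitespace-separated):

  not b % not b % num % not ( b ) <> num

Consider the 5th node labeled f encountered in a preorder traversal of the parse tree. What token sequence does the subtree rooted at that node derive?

num

[e [e [e [e [t [f not [f b]]]] % [t [f not [f b]]]] % [t [f num]]] % [t [f not [f ( [e [t [f b]]] )]] <> [t [f num]]]]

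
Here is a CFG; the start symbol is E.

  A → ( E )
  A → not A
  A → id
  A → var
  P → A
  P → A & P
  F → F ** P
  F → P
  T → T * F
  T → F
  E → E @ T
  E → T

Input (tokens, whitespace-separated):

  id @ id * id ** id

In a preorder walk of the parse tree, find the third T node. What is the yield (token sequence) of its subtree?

[E [E [T [F [P [A id]]]]] @ [T [T [F [P [A id]]]] * [F [F [P [A id]]] ** [P [A id]]]]]

id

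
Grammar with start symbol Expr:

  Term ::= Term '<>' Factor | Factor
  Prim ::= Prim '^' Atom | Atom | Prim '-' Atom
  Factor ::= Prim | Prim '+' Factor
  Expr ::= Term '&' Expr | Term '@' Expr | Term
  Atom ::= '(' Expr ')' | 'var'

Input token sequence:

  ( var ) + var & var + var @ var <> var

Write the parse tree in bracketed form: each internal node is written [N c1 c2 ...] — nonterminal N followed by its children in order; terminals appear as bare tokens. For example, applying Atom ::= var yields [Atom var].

[Expr [Term [Factor [Prim [Atom ( [Expr [Term [Factor [Prim [Atom var]]]]] )]] + [Factor [Prim [Atom var]]]]] & [Expr [Term [Factor [Prim [Atom var]] + [Factor [Prim [Atom var]]]]] @ [Expr [Term [Term [Factor [Prim [Atom var]]]] <> [Factor [Prim [Atom var]]]]]]]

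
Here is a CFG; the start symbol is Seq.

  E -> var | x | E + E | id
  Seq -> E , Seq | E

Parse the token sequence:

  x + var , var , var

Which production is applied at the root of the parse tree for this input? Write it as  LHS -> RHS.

[Seq [E [E x] + [E var]] , [Seq [E var] , [Seq [E var]]]]

Seq -> E , Seq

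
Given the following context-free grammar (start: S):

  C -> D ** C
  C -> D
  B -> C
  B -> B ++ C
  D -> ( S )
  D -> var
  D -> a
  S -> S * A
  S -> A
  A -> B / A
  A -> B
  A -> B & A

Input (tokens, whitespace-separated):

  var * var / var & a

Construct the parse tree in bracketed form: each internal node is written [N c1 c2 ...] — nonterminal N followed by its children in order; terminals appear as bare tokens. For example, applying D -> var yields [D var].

S
S * A
A * A
B * A
C * A
D * A
var * A
var * B / A
var * C / A
var * D / A
var * var / A
var * var / B & A
var * var / C & A
var * var / D & A
var * var / var & A
var * var / var & B
var * var / var & C
var * var / var & D
var * var / var & a

[S [S [A [B [C [D var]]]]] * [A [B [C [D var]]] / [A [B [C [D var]]] & [A [B [C [D a]]]]]]]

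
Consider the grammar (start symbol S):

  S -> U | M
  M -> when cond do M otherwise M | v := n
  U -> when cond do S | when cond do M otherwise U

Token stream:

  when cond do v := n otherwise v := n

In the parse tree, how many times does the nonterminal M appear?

[S [M when cond do [M v := n] otherwise [M v := n]]]

3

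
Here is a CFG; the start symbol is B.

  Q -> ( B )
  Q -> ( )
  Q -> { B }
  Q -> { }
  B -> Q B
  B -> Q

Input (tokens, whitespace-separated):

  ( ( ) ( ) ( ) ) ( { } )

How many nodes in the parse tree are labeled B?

6

[B [Q ( [B [Q ( )] [B [Q ( )] [B [Q ( )]]]] )] [B [Q ( [B [Q { }]] )]]]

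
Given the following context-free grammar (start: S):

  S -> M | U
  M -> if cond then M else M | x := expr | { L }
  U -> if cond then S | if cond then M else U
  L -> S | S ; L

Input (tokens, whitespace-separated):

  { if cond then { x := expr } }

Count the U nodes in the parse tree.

[S [M { [L [S [U if cond then [S [M { [L [S [M x := expr]]] }]]]]] }]]

1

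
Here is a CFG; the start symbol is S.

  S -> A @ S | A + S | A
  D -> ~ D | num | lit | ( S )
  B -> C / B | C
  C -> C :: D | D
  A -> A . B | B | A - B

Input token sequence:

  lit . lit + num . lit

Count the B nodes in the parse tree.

[S [A [A [B [C [D lit]]]] . [B [C [D lit]]]] + [S [A [A [B [C [D num]]]] . [B [C [D lit]]]]]]

4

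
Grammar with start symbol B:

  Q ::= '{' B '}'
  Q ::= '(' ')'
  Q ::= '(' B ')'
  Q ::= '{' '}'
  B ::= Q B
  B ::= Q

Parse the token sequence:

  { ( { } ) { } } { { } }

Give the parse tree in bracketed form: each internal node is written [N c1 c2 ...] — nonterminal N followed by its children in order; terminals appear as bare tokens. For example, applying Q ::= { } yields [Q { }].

B
Q B
{ B } B
{ Q B } B
{ ( B ) B } B
{ ( Q ) B } B
{ ( { } ) B } B
{ ( { } ) Q } B
{ ( { } ) { } } B
{ ( { } ) { } } Q
{ ( { } ) { } } { B }
{ ( { } ) { } } { Q }
{ ( { } ) { } } { { } }

[B [Q { [B [Q ( [B [Q { }]] )] [B [Q { }]]] }] [B [Q { [B [Q { }]] }]]]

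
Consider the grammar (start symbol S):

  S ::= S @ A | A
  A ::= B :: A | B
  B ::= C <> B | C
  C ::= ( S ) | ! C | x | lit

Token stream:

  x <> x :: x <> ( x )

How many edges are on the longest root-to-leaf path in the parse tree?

[S [A [B [C x] <> [B [C x]]] :: [A [B [C x] <> [B [C ( [S [A [B [C x]]]] )]]]]]]

10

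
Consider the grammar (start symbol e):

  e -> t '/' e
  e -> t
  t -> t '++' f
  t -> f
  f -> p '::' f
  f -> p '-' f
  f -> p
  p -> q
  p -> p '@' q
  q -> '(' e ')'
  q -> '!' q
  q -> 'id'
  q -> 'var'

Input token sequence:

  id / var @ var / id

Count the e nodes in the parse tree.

3

[e [t [f [p [q id]]]] / [e [t [f [p [p [q var]] @ [q var]]]] / [e [t [f [p [q id]]]]]]]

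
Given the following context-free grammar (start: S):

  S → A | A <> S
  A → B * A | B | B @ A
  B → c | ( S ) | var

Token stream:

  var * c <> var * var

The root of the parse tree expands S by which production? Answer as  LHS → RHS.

S → A <> S

[S [A [B var] * [A [B c]]] <> [S [A [B var] * [A [B var]]]]]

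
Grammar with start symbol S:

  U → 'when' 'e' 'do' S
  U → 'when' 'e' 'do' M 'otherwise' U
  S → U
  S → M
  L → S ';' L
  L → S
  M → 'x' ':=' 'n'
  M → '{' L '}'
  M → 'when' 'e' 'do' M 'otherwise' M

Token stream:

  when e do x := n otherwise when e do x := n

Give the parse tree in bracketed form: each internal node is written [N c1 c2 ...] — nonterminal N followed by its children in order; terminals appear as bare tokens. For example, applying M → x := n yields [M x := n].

[S [U when e do [M x := n] otherwise [U when e do [S [M x := n]]]]]

S
U
when e do M otherwise U
when e do x := n otherwise U
when e do x := n otherwise when e do S
when e do x := n otherwise when e do M
when e do x := n otherwise when e do x := n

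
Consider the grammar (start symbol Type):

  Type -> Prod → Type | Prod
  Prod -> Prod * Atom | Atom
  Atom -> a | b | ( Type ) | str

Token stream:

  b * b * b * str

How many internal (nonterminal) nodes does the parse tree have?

9

[Type [Prod [Prod [Prod [Prod [Atom b]] * [Atom b]] * [Atom b]] * [Atom str]]]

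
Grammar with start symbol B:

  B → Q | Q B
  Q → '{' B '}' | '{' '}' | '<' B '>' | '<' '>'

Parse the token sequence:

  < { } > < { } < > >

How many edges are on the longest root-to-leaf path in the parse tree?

6

[B [Q < [B [Q { }]] >] [B [Q < [B [Q { }] [B [Q < >]]] >]]]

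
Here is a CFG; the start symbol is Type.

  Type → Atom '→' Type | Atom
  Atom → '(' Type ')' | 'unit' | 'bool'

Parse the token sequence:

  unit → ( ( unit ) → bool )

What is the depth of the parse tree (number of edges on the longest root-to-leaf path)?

7

[Type [Atom unit] → [Type [Atom ( [Type [Atom ( [Type [Atom unit]] )] → [Type [Atom bool]]] )]]]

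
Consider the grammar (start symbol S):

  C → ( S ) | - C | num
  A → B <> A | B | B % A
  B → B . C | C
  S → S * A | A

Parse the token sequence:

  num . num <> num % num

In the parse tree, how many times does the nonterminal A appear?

3

[S [A [B [B [C num]] . [C num]] <> [A [B [C num]] % [A [B [C num]]]]]]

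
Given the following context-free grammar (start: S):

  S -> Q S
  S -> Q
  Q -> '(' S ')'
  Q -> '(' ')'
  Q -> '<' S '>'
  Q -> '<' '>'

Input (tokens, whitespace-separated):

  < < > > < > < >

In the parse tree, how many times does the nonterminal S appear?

[S [Q < [S [Q < >]] >] [S [Q < >] [S [Q < >]]]]

4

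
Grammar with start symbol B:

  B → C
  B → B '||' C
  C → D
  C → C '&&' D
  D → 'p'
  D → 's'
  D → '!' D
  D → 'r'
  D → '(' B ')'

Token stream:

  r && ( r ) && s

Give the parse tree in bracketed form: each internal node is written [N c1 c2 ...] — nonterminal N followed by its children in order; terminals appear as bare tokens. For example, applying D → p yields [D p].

B
C
C && D
C && D && D
D && D && D
r && D && D
r && ( B ) && D
r && ( C ) && D
r && ( D ) && D
r && ( r ) && D
r && ( r ) && s

[B [C [C [C [D r]] && [D ( [B [C [D r]]] )]] && [D s]]]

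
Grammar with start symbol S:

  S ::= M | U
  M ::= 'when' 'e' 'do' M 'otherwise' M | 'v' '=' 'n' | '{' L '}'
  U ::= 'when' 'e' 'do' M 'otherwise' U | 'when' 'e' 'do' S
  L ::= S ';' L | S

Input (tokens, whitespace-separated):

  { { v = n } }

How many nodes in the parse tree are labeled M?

[S [M { [L [S [M { [L [S [M v = n]]] }]]] }]]

3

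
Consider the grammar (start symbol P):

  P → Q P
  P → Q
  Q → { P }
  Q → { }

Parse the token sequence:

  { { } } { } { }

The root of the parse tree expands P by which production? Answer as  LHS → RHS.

[P [Q { [P [Q { }]] }] [P [Q { }] [P [Q { }]]]]

P → Q P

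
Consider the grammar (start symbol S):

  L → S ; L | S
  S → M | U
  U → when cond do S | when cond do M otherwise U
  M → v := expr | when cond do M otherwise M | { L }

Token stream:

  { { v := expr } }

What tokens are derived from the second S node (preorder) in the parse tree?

{ v := expr }

[S [M { [L [S [M { [L [S [M v := expr]]] }]]] }]]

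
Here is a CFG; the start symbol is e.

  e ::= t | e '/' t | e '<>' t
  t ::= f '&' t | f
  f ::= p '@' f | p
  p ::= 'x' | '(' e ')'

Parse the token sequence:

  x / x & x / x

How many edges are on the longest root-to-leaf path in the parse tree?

6

[e [e [e [t [f [p x]]]] / [t [f [p x]] & [t [f [p x]]]]] / [t [f [p x]]]]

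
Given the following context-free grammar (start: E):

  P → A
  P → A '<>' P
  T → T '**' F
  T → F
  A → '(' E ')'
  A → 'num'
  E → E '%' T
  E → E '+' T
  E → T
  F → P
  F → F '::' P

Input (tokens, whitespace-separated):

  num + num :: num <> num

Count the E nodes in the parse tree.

[E [E [T [F [P [A num]]]]] + [T [F [F [P [A num]]] :: [P [A num] <> [P [A num]]]]]]

2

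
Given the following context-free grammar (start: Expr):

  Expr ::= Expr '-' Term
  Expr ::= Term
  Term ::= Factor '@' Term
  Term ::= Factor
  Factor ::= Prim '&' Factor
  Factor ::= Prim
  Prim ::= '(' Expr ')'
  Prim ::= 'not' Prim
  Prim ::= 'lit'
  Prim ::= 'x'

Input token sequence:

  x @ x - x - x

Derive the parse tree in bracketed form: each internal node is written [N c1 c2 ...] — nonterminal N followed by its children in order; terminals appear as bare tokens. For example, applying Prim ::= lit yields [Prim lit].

Expr
Expr - Term
Expr - Term - Term
Term - Term - Term
Factor @ Term - Term - Term
Prim @ Term - Term - Term
x @ Term - Term - Term
x @ Factor - Term - Term
x @ Prim - Term - Term
x @ x - Term - Term
x @ x - Factor - Term
x @ x - Prim - Term
x @ x - x - Term
x @ x - x - Factor
x @ x - x - Prim
x @ x - x - x

[Expr [Expr [Expr [Term [Factor [Prim x]] @ [Term [Factor [Prim x]]]]] - [Term [Factor [Prim x]]]] - [Term [Factor [Prim x]]]]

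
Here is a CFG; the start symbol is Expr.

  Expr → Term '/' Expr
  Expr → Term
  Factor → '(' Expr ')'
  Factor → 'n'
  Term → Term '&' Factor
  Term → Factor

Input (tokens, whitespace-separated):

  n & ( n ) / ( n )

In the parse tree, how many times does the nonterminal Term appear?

5

[Expr [Term [Term [Factor n]] & [Factor ( [Expr [Term [Factor n]]] )]] / [Expr [Term [Factor ( [Expr [Term [Factor n]]] )]]]]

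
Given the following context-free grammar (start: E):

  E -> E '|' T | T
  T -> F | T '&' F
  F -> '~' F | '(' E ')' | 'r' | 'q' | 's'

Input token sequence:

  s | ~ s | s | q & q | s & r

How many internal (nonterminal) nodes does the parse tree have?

20

[E [E [E [E [E [T [F s]]] | [T [F ~ [F s]]]] | [T [F s]]] | [T [T [F q]] & [F q]]] | [T [T [F s]] & [F r]]]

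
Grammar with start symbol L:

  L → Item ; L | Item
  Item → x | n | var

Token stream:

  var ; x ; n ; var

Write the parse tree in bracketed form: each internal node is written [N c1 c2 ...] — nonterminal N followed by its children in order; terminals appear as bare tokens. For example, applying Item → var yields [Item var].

L
Item ; L
var ; L
var ; Item ; L
var ; x ; L
var ; x ; Item ; L
var ; x ; n ; L
var ; x ; n ; Item
var ; x ; n ; var

[L [Item var] ; [L [Item x] ; [L [Item n] ; [L [Item var]]]]]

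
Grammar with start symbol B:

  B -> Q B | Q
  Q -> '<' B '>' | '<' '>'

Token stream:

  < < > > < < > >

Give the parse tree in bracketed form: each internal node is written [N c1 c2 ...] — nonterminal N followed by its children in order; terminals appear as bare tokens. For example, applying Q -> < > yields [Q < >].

B
Q B
< B > B
< Q > B
< < > > B
< < > > Q
< < > > < B >
< < > > < Q >
< < > > < < > >

[B [Q < [B [Q < >]] >] [B [Q < [B [Q < >]] >]]]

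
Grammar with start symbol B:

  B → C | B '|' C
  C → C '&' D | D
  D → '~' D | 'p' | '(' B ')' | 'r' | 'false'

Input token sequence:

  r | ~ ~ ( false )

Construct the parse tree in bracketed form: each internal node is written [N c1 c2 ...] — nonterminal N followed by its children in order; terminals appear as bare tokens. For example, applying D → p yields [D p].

B
B | C
C | C
D | C
r | C
r | D
r | ~ D
r | ~ ~ D
r | ~ ~ ( B )
r | ~ ~ ( C )
r | ~ ~ ( D )
r | ~ ~ ( false )

[B [B [C [D r]]] | [C [D ~ [D ~ [D ( [B [C [D false]]] )]]]]]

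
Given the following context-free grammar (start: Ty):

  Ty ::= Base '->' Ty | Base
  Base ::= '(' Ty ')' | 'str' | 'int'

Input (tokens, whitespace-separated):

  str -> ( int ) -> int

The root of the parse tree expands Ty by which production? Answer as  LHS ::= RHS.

Ty ::= Base '->' Ty

[Ty [Base str] -> [Ty [Base ( [Ty [Base int]] )] -> [Ty [Base int]]]]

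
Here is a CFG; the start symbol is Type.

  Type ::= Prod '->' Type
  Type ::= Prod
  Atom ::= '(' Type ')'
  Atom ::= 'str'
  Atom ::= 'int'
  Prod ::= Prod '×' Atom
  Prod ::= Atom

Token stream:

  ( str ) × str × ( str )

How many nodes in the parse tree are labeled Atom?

5

[Type [Prod [Prod [Prod [Atom ( [Type [Prod [Atom str]]] )]] × [Atom str]] × [Atom ( [Type [Prod [Atom str]]] )]]]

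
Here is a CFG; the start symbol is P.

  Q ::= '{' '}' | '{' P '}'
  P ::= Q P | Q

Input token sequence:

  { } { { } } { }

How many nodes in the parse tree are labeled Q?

4

[P [Q { }] [P [Q { [P [Q { }]] }] [P [Q { }]]]]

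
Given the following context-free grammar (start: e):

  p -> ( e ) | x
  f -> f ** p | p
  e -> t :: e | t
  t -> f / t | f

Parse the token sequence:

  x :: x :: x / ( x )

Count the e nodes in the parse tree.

[e [t [f [p x]]] :: [e [t [f [p x]]] :: [e [t [f [p x]] / [t [f [p ( [e [t [f [p x]]]] )]]]]]]]

4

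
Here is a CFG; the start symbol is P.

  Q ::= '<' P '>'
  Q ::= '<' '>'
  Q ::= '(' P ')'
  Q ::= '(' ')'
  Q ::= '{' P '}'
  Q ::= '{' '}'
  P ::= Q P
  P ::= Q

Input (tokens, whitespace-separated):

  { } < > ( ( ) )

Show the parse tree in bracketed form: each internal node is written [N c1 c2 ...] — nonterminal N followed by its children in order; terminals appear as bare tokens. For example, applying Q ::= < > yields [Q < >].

[P [Q { }] [P [Q < >] [P [Q ( [P [Q ( )]] )]]]]

P
Q P
{ } P
{ } Q P
{ } < > P
{ } < > Q
{ } < > ( P )
{ } < > ( Q )
{ } < > ( ( ) )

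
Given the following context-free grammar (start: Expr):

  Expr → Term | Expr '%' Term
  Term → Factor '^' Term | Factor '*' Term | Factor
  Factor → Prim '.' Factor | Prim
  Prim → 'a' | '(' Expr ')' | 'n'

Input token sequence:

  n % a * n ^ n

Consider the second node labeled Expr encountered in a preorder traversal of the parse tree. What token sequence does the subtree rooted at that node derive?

[Expr [Expr [Term [Factor [Prim n]]]] % [Term [Factor [Prim a]] * [Term [Factor [Prim n]] ^ [Term [Factor [Prim n]]]]]]

n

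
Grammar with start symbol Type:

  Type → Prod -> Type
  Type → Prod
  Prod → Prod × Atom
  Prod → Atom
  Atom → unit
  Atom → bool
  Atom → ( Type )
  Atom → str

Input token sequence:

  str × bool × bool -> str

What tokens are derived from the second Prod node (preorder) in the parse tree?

[Type [Prod [Prod [Prod [Atom str]] × [Atom bool]] × [Atom bool]] -> [Type [Prod [Atom str]]]]

str × bool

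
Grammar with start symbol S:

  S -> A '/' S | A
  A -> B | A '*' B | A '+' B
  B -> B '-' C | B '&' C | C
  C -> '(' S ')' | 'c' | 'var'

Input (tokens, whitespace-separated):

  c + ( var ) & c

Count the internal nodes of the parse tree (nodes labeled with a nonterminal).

[S [A [A [B [C c]]] + [B [B [C ( [S [A [B [C var]]]] )]] & [C c]]]]

13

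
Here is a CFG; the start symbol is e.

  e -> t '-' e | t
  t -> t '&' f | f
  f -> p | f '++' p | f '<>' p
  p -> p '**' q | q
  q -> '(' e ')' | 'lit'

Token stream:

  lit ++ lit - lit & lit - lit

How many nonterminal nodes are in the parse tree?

22

[e [t [f [f [p [q lit]]] ++ [p [q lit]]]] - [e [t [t [f [p [q lit]]]] & [f [p [q lit]]]] - [e [t [f [p [q lit]]]]]]]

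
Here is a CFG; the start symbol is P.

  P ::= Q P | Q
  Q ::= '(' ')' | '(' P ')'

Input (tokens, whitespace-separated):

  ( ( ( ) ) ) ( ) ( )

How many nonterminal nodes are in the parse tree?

10

[P [Q ( [P [Q ( [P [Q ( )]] )]] )] [P [Q ( )] [P [Q ( )]]]]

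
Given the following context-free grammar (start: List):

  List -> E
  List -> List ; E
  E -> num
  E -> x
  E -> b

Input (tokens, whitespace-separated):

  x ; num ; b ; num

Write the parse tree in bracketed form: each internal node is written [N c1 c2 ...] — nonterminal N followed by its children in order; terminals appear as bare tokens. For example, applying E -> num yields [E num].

[List [List [List [List [E x]] ; [E num]] ; [E b]] ; [E num]]

List
List ; E
List ; E ; E
List ; E ; E ; E
E ; E ; E ; E
x ; E ; E ; E
x ; num ; E ; E
x ; num ; b ; E
x ; num ; b ; num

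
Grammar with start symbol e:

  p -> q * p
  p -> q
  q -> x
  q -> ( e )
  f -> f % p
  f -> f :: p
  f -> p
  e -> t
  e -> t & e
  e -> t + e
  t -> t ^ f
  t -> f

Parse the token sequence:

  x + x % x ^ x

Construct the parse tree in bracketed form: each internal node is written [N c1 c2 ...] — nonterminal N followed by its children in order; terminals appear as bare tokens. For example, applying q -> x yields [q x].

[e [t [f [p [q x]]]] + [e [t [t [f [f [p [q x]]] % [p [q x]]]] ^ [f [p [q x]]]]]]

e
t + e
f + e
p + e
q + e
x + e
x + t
x + t ^ f
x + f ^ f
x + f % p ^ f
x + p % p ^ f
x + q % p ^ f
x + x % p ^ f
x + x % q ^ f
x + x % x ^ f
x + x % x ^ p
x + x % x ^ q
x + x % x ^ x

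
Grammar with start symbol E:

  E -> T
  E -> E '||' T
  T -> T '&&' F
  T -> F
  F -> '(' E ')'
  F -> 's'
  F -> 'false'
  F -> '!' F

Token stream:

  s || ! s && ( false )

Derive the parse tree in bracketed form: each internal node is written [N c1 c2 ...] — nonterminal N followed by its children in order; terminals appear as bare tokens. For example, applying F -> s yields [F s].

E
E || T
T || T
F || T
s || T
s || T && F
s || F && F
s || ! F && F
s || ! s && F
s || ! s && ( E )
s || ! s && ( T )
s || ! s && ( F )
s || ! s && ( false )

[E [E [T [F s]]] || [T [T [F ! [F s]]] && [F ( [E [T [F false]]] )]]]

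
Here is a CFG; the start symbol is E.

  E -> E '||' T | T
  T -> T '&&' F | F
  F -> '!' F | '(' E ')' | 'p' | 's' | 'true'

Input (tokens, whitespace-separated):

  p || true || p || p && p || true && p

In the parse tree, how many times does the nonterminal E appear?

5

[E [E [E [E [E [T [F p]]] || [T [F true]]] || [T [F p]]] || [T [T [F p]] && [F p]]] || [T [T [F true]] && [F p]]]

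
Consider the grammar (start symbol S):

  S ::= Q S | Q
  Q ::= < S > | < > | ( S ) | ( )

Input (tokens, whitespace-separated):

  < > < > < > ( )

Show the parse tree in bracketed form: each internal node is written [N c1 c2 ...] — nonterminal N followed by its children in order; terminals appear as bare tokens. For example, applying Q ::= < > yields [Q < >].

S
Q S
< > S
< > Q S
< > < > S
< > < > Q S
< > < > < > S
< > < > < > Q
< > < > < > ( )

[S [Q < >] [S [Q < >] [S [Q < >] [S [Q ( )]]]]]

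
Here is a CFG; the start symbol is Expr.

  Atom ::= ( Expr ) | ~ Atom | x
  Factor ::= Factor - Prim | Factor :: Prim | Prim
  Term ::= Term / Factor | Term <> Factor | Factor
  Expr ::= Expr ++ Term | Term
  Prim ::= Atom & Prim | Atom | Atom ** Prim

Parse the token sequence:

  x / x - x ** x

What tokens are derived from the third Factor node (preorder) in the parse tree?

x

[Expr [Term [Term [Factor [Prim [Atom x]]]] / [Factor [Factor [Prim [Atom x]]] - [Prim [Atom x] ** [Prim [Atom x]]]]]]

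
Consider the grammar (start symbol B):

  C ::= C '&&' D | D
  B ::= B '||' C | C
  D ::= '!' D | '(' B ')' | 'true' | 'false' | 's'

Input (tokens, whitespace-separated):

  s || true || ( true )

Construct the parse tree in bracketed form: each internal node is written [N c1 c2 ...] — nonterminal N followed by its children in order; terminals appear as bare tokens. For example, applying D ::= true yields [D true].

[B [B [B [C [D s]]] || [C [D true]]] || [C [D ( [B [C [D true]]] )]]]

B
B || C
B || C || C
C || C || C
D || C || C
s || C || C
s || D || C
s || true || C
s || true || D
s || true || ( B )
s || true || ( C )
s || true || ( D )
s || true || ( true )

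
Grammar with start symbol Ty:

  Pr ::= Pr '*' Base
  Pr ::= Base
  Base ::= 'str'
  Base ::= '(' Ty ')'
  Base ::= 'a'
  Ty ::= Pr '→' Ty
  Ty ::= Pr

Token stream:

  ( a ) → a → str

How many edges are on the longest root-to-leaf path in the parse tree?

[Ty [Pr [Base ( [Ty [Pr [Base a]]] )]] → [Ty [Pr [Base a]] → [Ty [Pr [Base str]]]]]

6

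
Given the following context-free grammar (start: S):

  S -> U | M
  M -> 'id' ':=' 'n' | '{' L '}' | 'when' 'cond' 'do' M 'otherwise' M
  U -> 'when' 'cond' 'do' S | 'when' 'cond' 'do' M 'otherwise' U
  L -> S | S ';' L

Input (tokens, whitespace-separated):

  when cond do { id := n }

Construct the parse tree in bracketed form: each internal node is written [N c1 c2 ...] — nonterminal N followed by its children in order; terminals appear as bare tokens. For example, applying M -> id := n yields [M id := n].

[S [U when cond do [S [M { [L [S [M id := n]]] }]]]]

S
U
when cond do S
when cond do M
when cond do { L }
when cond do { S }
when cond do { M }
when cond do { id := n }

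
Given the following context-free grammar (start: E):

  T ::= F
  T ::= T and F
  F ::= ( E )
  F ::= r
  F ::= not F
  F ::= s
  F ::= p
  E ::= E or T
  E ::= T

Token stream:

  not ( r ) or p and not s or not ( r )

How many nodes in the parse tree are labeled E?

[E [E [E [T [F not [F ( [E [T [F r]]] )]]]] or [T [T [F p]] and [F not [F s]]]] or [T [F not [F ( [E [T [F r]]] )]]]]

5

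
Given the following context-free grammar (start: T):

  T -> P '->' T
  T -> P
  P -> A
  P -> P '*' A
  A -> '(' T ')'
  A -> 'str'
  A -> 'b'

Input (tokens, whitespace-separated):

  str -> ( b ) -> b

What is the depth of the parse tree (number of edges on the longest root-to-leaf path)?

[T [P [A str]] -> [T [P [A ( [T [P [A b]]] )]] -> [T [P [A b]]]]]

7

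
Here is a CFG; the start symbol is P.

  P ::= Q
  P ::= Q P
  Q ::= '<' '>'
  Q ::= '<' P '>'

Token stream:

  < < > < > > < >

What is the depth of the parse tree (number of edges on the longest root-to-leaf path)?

[P [Q < [P [Q < >] [P [Q < >]]] >] [P [Q < >]]]

5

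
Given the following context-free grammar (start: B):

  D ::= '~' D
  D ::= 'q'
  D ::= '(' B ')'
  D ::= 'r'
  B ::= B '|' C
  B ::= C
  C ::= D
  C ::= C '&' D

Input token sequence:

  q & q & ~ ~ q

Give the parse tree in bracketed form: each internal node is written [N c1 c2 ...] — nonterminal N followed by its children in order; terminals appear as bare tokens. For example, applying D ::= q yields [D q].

B
C
C & D
C & D & D
D & D & D
q & D & D
q & q & D
q & q & ~ D
q & q & ~ ~ D
q & q & ~ ~ q

[B [C [C [C [D q]] & [D q]] & [D ~ [D ~ [D q]]]]]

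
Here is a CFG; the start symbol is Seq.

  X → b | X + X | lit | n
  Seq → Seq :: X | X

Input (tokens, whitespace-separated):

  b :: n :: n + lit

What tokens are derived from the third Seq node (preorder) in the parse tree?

[Seq [Seq [Seq [X b]] :: [X n]] :: [X [X n] + [X lit]]]

b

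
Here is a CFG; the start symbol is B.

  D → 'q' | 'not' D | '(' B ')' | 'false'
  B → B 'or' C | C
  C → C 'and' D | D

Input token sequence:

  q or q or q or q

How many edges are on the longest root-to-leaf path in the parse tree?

6

[B [B [B [B [C [D q]]] or [C [D q]]] or [C [D q]]] or [C [D q]]]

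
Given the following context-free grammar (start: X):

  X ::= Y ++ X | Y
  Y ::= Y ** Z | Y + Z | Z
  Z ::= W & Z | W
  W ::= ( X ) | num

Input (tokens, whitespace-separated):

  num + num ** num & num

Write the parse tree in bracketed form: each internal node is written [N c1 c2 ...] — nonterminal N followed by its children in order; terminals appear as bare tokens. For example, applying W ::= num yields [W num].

[X [Y [Y [Y [Z [W num]]] + [Z [W num]]] ** [Z [W num] & [Z [W num]]]]]

X
Y
Y ** Z
Y + Z ** Z
Z + Z ** Z
W + Z ** Z
num + Z ** Z
num + W ** Z
num + num ** Z
num + num ** W & Z
num + num ** num & Z
num + num ** num & W
num + num ** num & num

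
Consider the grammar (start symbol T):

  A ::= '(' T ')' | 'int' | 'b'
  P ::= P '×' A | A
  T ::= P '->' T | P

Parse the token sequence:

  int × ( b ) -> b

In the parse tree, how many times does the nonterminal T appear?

3

[T [P [P [A int]] × [A ( [T [P [A b]]] )]] -> [T [P [A b]]]]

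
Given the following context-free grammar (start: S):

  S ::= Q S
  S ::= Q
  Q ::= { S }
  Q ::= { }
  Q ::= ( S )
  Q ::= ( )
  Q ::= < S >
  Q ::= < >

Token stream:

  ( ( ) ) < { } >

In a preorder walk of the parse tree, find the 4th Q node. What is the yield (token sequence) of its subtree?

{ }

[S [Q ( [S [Q ( )]] )] [S [Q < [S [Q { }]] >]]]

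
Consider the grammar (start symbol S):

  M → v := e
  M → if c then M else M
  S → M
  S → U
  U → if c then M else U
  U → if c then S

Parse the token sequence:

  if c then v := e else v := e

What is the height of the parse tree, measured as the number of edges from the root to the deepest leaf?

3

[S [M if c then [M v := e] else [M v := e]]]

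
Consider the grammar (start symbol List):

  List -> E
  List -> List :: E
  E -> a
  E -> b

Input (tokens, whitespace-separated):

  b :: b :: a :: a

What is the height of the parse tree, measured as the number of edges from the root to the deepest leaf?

5

[List [List [List [List [E b]] :: [E b]] :: [E a]] :: [E a]]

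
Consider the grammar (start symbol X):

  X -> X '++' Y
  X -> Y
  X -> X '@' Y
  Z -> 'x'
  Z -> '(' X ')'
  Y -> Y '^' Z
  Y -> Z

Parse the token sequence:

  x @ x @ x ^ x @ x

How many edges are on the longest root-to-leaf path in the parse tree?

6

[X [X [X [X [Y [Z x]]] @ [Y [Z x]]] @ [Y [Y [Z x]] ^ [Z x]]] @ [Y [Z x]]]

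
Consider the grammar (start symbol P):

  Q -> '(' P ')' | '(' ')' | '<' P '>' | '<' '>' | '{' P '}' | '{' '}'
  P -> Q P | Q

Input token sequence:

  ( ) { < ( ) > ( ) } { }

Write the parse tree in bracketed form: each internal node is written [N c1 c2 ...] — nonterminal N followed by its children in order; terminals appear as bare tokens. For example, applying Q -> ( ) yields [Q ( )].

P
Q P
( ) P
( ) Q P
( ) { P } P
( ) { Q P } P
( ) { < P > P } P
( ) { < Q > P } P
( ) { < ( ) > P } P
( ) { < ( ) > Q } P
( ) { < ( ) > ( ) } P
( ) { < ( ) > ( ) } Q
( ) { < ( ) > ( ) } { }

[P [Q ( )] [P [Q { [P [Q < [P [Q ( )]] >] [P [Q ( )]]] }] [P [Q { }]]]]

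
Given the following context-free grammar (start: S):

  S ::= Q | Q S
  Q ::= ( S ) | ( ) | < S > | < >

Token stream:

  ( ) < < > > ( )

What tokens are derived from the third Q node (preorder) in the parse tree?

[S [Q ( )] [S [Q < [S [Q < >]] >] [S [Q ( )]]]]

< >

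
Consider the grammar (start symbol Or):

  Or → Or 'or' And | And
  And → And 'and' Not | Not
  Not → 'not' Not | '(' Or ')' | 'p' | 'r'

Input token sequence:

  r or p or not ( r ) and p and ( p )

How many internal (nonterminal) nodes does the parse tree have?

20

[Or [Or [Or [And [Not r]]] or [And [Not p]]] or [And [And [And [Not not [Not ( [Or [And [Not r]]] )]]] and [Not p]] and [Not ( [Or [And [Not p]]] )]]]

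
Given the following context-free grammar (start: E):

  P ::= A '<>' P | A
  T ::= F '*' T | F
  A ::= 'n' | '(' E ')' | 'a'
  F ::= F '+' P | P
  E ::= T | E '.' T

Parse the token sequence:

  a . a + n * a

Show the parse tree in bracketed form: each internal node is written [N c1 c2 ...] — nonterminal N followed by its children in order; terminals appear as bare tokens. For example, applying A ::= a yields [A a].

[E [E [T [F [P [A a]]]]] . [T [F [F [P [A a]]] + [P [A n]]] * [T [F [P [A a]]]]]]

E
E . T
T . T
F . T
P . T
A . T
a . T
a . F * T
a . F + P * T
a . P + P * T
a . A + P * T
a . a + P * T
a . a + A * T
a . a + n * T
a . a + n * F
a . a + n * P
a . a + n * A
a . a + n * a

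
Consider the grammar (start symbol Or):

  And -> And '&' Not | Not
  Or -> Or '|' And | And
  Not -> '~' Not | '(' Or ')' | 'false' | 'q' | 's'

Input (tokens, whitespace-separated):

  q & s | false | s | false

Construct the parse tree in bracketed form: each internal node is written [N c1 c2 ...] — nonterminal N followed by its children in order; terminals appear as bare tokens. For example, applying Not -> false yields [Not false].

[Or [Or [Or [Or [And [And [Not q]] & [Not s]]] | [And [Not false]]] | [And [Not s]]] | [And [Not false]]]

Or
Or | And
Or | And | And
Or | And | And | And
And | And | And | And
And & Not | And | And | And
Not & Not | And | And | And
q & Not | And | And | And
q & s | And | And | And
q & s | Not | And | And
q & s | false | And | And
q & s | false | Not | And
q & s | false | s | And
q & s | false | s | Not
q & s | false | s | false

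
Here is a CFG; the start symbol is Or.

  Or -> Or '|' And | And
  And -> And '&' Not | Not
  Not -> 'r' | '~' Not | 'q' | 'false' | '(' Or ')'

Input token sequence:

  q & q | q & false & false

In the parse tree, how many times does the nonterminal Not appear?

5

[Or [Or [And [And [Not q]] & [Not q]]] | [And [And [And [Not q]] & [Not false]] & [Not false]]]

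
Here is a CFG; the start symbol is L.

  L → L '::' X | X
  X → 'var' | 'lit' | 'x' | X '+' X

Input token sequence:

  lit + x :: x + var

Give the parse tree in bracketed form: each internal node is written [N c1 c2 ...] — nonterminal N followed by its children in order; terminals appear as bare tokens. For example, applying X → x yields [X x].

L
L :: X
X :: X
X + X :: X
lit + X :: X
lit + x :: X
lit + x :: X + X
lit + x :: x + X
lit + x :: x + var

[L [L [X [X lit] + [X x]]] :: [X [X x] + [X var]]]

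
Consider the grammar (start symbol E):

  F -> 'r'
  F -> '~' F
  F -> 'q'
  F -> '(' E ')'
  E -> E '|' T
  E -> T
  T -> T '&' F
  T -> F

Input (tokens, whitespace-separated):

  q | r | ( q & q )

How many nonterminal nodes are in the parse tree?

[E [E [E [T [F q]]] | [T [F r]]] | [T [F ( [E [T [T [F q]] & [F q]]] )]]]

14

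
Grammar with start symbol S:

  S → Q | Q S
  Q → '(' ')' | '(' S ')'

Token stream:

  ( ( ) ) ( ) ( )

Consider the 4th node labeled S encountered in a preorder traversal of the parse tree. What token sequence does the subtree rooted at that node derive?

[S [Q ( [S [Q ( )]] )] [S [Q ( )] [S [Q ( )]]]]

( )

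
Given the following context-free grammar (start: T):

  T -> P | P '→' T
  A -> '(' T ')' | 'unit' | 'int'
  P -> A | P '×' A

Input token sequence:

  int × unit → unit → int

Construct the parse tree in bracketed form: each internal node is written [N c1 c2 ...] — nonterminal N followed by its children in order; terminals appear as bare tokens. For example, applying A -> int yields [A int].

[T [P [P [A int]] × [A unit]] → [T [P [A unit]] → [T [P [A int]]]]]

T
P → T
P × A → T
A × A → T
int × A → T
int × unit → T
int × unit → P → T
int × unit → A → T
int × unit → unit → T
int × unit → unit → P
int × unit → unit → A
int × unit → unit → int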